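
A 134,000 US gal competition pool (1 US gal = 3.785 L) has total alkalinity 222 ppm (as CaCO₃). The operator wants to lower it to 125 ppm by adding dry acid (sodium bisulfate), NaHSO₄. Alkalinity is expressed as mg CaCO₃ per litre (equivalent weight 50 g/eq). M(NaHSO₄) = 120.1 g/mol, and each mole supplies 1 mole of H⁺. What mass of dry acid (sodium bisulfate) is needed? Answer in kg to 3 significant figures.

Volume: 134,000 US gal × 3.785 L/gal = 507,190 L.
Alkalinity to neutralize: (222 − 125) = 97 mg/L as CaCO₃ × 507,190 L = 49,200 g as CaCO₃.
Equivalents of H⁺ required: 49,200 ÷ 50 g/eq = 983.9 eq = 983.9 mol NaHSO₄.
Mass of NaHSO₄: 983.9 × 120.1 = 118,200 g.

118 kg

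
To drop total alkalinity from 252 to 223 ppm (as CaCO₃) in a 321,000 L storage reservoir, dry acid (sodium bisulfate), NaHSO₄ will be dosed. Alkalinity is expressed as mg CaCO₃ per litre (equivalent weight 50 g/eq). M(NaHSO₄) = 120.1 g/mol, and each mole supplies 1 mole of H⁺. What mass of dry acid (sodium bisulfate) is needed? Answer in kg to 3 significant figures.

Alkalinity to neutralize: (252 − 223) = 29 mg/L as CaCO₃ × 321,000 L = 9309 g as CaCO₃.
Equivalents of H⁺ required: 9309 ÷ 50 g/eq = 186.2 eq = 186.2 mol NaHSO₄.
Mass of NaHSO₄: 186.2 × 120.1 = 22,360 g.

22.4 kg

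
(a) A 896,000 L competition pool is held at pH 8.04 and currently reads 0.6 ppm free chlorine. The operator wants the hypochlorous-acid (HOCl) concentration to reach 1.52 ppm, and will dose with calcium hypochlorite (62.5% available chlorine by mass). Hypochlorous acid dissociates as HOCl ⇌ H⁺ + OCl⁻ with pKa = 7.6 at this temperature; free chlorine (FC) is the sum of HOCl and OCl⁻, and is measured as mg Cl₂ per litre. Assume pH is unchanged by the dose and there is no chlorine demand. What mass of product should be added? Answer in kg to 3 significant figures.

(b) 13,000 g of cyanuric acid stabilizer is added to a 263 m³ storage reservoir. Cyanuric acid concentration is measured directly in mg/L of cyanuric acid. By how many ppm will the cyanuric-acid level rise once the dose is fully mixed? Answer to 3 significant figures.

(a) 7.32 kg; (b) 49.4 ppm

(a) [OCl⁻]/[HOCl] = 10^(pH − pKa) = 10^(8.04 − 7.6) = 2.754; fraction as HOCl = 1/(1 + 2.754) = 0.2664.
(a) Free chlorine required for 1.52 ppm HOCl: 1.52 / 0.2664 = 5.706 ppm.
(a) FC to add: 5.706 − 0.6 = 5.106 mg/L as Cl₂.
(a) Cl₂ equivalent: 5.106 mg/L × 896,000 L = 4575 g.
(a) Product at 62.5% available Cl: 4575 / 0.625 = 7321 g.

(b) Volume: 263 m³ = 263,000 L.
(b) Rise: 13,000 g / 263,000 L × 1000 = 49.43 mg/L.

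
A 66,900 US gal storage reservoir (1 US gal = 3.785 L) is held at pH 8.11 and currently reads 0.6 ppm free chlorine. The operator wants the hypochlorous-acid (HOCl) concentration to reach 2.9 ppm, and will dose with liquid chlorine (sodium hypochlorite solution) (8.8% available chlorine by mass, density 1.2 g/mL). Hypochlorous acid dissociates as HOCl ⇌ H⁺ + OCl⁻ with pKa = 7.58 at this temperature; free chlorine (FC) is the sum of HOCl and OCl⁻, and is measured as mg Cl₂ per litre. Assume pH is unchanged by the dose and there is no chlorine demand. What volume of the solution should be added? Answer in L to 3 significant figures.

29.1 L

Volume: 66,900 US gal × 3.785 L/gal = 253,216 L.
[OCl⁻]/[HOCl] = 10^(pH − pKa) = 10^(8.11 − 7.58) = 3.388; fraction as HOCl = 1/(1 + 3.388) = 0.2279.
Free chlorine required for 2.9 ppm HOCl: 2.9 / 0.2279 = 12.73 ppm.
FC to add: 12.73 − 0.6 = 12.13 mg/L as Cl₂.
Cl₂ equivalent: 12.13 mg/L × 253,216 L = 3071 g.
Product at 8.8% available Cl: 3071 / 0.088 = 34,890 g.
Volume: 34,890 g ÷ 1.2 g/mL = 29,080 mL.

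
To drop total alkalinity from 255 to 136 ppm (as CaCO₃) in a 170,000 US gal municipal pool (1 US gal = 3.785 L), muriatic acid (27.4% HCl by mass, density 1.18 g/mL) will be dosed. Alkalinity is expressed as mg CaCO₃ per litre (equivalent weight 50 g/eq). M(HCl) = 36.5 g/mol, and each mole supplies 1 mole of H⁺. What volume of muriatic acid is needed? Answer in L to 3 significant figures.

173 L

Volume: 170,000 US gal × 3.785 L/gal = 643,450 L.
Alkalinity to neutralize: (255 − 136) = 119 mg/L as CaCO₃ × 643,450 L = 76,570 g as CaCO₃.
Equivalents of H⁺ required: 76,570 ÷ 50 g/eq = 1531 eq = 1531 mol HCl.
Mass of HCl: 1531 × 36.5 = 55,900 g.
Mass of 27.4% solution: 55,900 / 0.274 = 204,000 g.
Volume: 204,000 g ÷ 1.18 g/mL = 172,900 mL.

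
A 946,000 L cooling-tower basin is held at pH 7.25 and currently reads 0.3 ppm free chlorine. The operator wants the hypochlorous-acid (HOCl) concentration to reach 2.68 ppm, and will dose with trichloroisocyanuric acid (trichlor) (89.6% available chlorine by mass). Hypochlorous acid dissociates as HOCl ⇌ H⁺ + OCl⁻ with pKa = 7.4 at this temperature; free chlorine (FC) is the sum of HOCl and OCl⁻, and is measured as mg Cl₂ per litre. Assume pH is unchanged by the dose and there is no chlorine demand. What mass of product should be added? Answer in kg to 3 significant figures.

[OCl⁻]/[HOCl] = 10^(pH − pKa) = 10^(7.25 − 7.4) = 0.7079; fraction as HOCl = 1/(1 + 0.7079) = 0.5855.
Free chlorine required for 2.68 ppm HOCl: 2.68 / 0.5855 = 4.577 ppm.
FC to add: 4.577 − 0.3 = 4.277 mg/L as Cl₂.
Cl₂ equivalent: 4.277 mg/L × 946,000 L = 4046 g.
Product at 89.6% available Cl: 4046 / 0.896 = 4516 g.

4.52 kg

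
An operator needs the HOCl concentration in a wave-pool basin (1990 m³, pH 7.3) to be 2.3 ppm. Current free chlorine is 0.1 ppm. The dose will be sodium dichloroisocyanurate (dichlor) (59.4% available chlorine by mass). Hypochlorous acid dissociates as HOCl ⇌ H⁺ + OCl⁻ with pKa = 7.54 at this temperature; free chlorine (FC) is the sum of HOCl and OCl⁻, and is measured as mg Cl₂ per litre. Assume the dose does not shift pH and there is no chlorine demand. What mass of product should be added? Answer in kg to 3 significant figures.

11.8 kg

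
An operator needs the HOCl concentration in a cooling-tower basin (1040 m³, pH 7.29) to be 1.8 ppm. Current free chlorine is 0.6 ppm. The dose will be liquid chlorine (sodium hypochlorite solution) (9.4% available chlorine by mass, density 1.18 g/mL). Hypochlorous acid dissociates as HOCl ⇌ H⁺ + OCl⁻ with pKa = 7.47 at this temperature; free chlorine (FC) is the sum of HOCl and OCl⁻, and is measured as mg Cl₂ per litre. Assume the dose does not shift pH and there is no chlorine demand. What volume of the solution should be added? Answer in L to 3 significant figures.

22.4 L

Volume: 1040 m³ = 1,040,000 L.
[OCl⁻]/[HOCl] = 10^(pH − pKa) = 10^(7.29 − 7.47) = 0.6607; fraction as HOCl = 1/(1 + 0.6607) = 0.6022.
Free chlorine required for 1.8 ppm HOCl: 1.8 / 0.6022 = 2.989 ppm.
FC to add: 2.989 − 0.6 = 2.389 mg/L as Cl₂.
Cl₂ equivalent: 2.389 mg/L × 1,040,000 L = 2485 g.
Product at 9.4% available Cl: 2485 / 0.094 = 26,430 g.
Volume: 26,430 g ÷ 1.18 g/mL = 22,400 mL.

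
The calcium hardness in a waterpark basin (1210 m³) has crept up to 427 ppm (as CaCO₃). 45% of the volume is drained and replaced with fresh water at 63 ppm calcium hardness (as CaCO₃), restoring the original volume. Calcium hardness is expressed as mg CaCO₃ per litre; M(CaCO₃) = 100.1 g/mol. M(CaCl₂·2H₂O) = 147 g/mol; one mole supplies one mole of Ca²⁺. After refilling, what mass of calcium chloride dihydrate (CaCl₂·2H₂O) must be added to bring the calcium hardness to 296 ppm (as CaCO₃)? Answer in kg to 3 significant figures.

58.3 kg

Volume: 1210 m³ = 1,210,000 L.
After draining 45% and refilling: 427 × 0.55 + 63 × 0.45 = 263.2 ppm.
Deficit to target: 296 − 263.2 = 32.8 mg/L.
As CaCO₃: 32.8 mg/L × 1,210,000 L = 39,690 g; ÷ 100.1 = 396.5 mol Ca²⁺.
Mass: 396.5 × 147 = 58,280 g.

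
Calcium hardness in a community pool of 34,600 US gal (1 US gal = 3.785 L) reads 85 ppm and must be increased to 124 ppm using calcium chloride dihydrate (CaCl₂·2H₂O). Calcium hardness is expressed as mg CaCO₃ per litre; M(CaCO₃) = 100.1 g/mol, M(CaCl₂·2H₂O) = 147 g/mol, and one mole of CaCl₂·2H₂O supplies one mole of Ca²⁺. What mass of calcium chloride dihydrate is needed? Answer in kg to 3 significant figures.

Volume: 34,600 US gal × 3.785 L/gal = 130,961 L.
Hardness to add: (124 − 85) = 39 mg/L as CaCO₃ × 130,961 L = 5107 g as CaCO₃.
Moles of Ca²⁺ (1 mol Ca²⁺ ≡ 1 mol CaCO₃): 5107 / 100.1 g/mol = 51.02 mol.
Mass of CaCl₂·2H₂O: 51.02 × 147 = 7500 g.

7.50 kg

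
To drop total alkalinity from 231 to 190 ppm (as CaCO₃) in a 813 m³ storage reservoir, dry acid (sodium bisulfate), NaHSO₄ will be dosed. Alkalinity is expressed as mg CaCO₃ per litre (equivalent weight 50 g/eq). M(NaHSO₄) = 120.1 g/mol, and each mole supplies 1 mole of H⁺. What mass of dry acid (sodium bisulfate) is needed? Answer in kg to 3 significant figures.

Volume: 813 m³ = 813,000 L.
Alkalinity to neutralize: (231 − 190) = 41 mg/L as CaCO₃ × 813,000 L = 33,330 g as CaCO₃.
Equivalents of H⁺ required: 33,330 ÷ 50 g/eq = 666.7 eq = 666.7 mol NaHSO₄.
Mass of NaHSO₄: 666.7 × 120.1 = 80,070 g.

80.1 kg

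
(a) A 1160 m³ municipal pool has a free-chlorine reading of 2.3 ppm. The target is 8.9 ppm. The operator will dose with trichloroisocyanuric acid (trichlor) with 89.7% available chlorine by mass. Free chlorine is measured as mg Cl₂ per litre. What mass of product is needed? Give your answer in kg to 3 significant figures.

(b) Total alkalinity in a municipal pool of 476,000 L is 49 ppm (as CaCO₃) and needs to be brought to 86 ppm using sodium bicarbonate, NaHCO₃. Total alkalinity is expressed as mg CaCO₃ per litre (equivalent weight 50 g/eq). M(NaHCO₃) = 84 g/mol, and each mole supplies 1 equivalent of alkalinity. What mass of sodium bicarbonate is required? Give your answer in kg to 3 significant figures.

(a) 8.54 kg; (b) 29.6 kg

(a) Volume: 1160 m³ = 1,160,000 L.
(a) Chlorine deficit: 8.9 − 2.3 = 6.6 ppm = 6.6 mg/L as Cl₂.
(a) Cl₂ equivalent needed: 6.6 mg/L × 1,160,000 L = 7,656,000 mg = 7656 g.
(a) Product at 89.7% available chlorine: 7656 / 0.897 = 8535 g.

(b) Alkalinity to add: (86 − 49) = 37 mg/L as CaCO₃ × 476,000 L = 17,610 g as CaCO₃.
(b) Equivalents: 17,610 g ÷ 50 g/eq = 352.2 eq.
(b) NaHCO₃ supplies 1 eq per mole → 352.2 mol.
(b) Mass: 352.2 mol × 84 g/mol = 29,590 g.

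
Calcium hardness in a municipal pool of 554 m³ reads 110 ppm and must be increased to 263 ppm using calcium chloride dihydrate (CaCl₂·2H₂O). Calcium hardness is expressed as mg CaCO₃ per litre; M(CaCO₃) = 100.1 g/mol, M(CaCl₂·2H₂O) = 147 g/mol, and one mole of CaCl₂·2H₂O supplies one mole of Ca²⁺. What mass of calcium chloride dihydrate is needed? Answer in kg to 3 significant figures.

Volume: 554 m³ = 554,000 L.
Hardness to add: (263 − 110) = 153 mg/L as CaCO₃ × 554,000 L = 84,760 g as CaCO₃.
Moles of Ca²⁺ (1 mol Ca²⁺ ≡ 1 mol CaCO₃): 84,760 / 100.1 g/mol = 846.8 mol.
Mass of CaCl₂·2H₂O: 846.8 × 147 = 124,500 g.

124 kg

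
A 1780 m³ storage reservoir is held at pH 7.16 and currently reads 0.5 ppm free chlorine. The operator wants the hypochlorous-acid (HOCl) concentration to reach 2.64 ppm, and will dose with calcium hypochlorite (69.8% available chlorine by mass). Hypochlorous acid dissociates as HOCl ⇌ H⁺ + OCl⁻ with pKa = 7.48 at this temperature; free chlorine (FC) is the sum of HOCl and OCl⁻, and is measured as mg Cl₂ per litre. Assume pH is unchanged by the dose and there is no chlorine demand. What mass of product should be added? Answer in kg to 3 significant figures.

8.68 kg

Volume: 1780 m³ = 1,780,000 L.
[OCl⁻]/[HOCl] = 10^(pH − pKa) = 10^(7.16 − 7.48) = 0.4786; fraction as HOCl = 1/(1 + 0.4786) = 0.6763.
Free chlorine required for 2.64 ppm HOCl: 2.64 / 0.6763 = 3.904 ppm.
FC to add: 3.904 − 0.5 = 3.404 mg/L as Cl₂.
Cl₂ equivalent: 3.404 mg/L × 1,780,000 L = 6058 g.
Product at 69.8% available Cl: 6058 / 0.698 = 8680 g.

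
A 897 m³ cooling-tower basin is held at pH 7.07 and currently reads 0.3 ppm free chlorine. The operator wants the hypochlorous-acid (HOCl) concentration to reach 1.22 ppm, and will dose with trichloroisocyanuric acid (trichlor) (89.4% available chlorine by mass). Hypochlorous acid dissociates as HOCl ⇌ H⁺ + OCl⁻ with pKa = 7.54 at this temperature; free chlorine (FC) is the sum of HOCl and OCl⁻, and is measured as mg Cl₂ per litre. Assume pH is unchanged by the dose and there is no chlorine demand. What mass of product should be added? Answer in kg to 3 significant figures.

Volume: 897 m³ = 897,000 L.
[OCl⁻]/[HOCl] = 10^(pH − pKa) = 10^(7.07 − 7.54) = 0.3388; fraction as HOCl = 1/(1 + 0.3388) = 0.7469.
Free chlorine required for 1.22 ppm HOCl: 1.22 / 0.7469 = 1.633 ppm.
FC to add: 1.633 − 0.3 = 1.333 mg/L as Cl₂.
Cl₂ equivalent: 1.333 mg/L × 897,000 L = 1196 g.
Product at 89.4% available Cl: 1196 / 0.894 = 1338 g.

1.34 kg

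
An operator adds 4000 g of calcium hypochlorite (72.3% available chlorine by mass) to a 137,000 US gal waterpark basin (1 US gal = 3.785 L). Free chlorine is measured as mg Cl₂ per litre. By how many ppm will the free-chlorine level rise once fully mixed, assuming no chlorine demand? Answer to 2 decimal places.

5.58 ppm

Volume: 137,000 US gal × 3.785 L/gal = 518,545 L.
Available chlorine delivered: 4000 g × 0.723 = 2892 g as Cl₂.
Concentration rise: 2892 g / 518,545 L = 5.577 mg/L = 5.58 ppm.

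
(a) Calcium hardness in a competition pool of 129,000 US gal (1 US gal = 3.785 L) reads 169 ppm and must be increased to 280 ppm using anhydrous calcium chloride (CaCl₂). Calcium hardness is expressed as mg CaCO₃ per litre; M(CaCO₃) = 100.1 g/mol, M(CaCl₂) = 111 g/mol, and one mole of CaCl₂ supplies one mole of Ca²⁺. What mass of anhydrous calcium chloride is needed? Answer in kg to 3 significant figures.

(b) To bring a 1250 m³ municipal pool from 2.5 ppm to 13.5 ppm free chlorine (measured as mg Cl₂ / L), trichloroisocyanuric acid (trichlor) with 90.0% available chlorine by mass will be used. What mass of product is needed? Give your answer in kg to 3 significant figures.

(a) Volume: 129,000 US gal × 3.785 L/gal = 488,265 L.
(a) Hardness to add: (280 − 169) = 111 mg/L as CaCO₃ × 488,265 L = 54,200 g as CaCO₃.
(a) Moles of Ca²⁺ (1 mol Ca²⁺ ≡ 1 mol CaCO₃): 54,200 / 100.1 g/mol = 541.4 mol.
(a) Mass of CaCl₂: 541.4 × 111 = 60,100 g.

(b) Volume: 1250 m³ = 1,250,000 L.
(b) Chlorine deficit: 13.5 − 2.5 = 11 ppm = 11 mg/L as Cl₂.
(b) Cl₂ equivalent needed: 11 mg/L × 1,250,000 L = 13,750,000 mg = 13,750 g.
(b) Product at 90.0% available chlorine: 13,750 / 0.9 = 15,280 g.

(a) 60.1 kg; (b) 15.3 kg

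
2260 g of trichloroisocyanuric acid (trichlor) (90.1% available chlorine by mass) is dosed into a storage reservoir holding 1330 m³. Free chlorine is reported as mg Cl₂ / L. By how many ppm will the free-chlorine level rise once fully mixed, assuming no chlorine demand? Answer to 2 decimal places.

Volume: 1330 m³ = 1,330,000 L.
Available chlorine delivered: 2260 g × 0.901 = 2036 g as Cl₂.
Concentration rise: 2036 g / 1,330,000 L = 1.531 mg/L = 1.53 ppm.

1.53 ppm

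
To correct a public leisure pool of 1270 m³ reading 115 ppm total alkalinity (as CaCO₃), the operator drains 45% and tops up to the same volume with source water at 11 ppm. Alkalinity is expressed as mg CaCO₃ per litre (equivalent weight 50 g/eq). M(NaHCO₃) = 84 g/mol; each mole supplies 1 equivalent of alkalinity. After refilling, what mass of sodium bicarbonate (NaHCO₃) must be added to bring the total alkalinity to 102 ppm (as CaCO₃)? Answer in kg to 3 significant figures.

Volume: 1270 m³ = 1,270,000 L.
After draining 45% and refilling: 115 × 0.55 + 11 × 0.45 = 68.2 ppm.
Deficit to target: 102 − 68.2 = 33.8 mg/L.
As CaCO₃: 33.8 mg/L × 1,270,000 L = 42,930 g; ÷ 50 g/eq ÷ 1 = 858.5 mol NaHCO₃.
Mass: 858.5 × 84 = 72,120 g.

72.1 kg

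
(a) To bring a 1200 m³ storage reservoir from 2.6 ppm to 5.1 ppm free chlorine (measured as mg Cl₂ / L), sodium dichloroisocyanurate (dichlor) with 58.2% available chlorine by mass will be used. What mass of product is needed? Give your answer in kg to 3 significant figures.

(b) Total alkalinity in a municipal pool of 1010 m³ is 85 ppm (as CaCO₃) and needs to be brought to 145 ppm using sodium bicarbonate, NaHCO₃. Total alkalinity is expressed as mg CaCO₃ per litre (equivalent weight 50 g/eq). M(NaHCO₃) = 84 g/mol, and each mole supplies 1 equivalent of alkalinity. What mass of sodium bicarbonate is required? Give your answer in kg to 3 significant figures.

(a) Volume: 1200 m³ = 1,200,000 L.
(a) Chlorine deficit: 5.1 − 2.6 = 2.5 ppm = 2.5 mg/L as Cl₂.
(a) Cl₂ equivalent needed: 2.5 mg/L × 1,200,000 L = 3,000,000 mg = 3000 g.
(a) Product at 58.2% available chlorine: 3000 / 0.582 = 5155 g.

(b) Volume: 1010 m³ = 1,010,000 L.
(b) Alkalinity to add: (145 − 85) = 60 mg/L as CaCO₃ × 1,010,000 L = 60,600 g as CaCO₃.
(b) Equivalents: 60,600 g ÷ 50 g/eq = 1212 eq.
(b) NaHCO₃ supplies 1 eq per mole → 1212 mol.
(b) Mass: 1212 mol × 84 g/mol = 101,800 g.

(a) 5.15 kg; (b) 102 kg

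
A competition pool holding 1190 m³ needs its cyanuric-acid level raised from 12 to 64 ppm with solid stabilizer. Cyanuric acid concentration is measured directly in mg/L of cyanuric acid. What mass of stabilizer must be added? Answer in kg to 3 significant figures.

61.9 kg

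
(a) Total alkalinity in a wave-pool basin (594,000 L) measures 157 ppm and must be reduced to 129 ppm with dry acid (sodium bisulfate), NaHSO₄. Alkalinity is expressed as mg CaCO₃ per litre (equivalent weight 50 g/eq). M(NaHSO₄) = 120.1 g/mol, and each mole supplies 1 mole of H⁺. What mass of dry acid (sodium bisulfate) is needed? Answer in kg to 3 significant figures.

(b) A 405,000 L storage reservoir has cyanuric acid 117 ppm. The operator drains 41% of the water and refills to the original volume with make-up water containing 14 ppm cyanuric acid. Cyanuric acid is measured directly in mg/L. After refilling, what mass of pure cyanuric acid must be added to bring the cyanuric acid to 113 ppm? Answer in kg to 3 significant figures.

(a) Alkalinity to neutralize: (157 − 129) = 28 mg/L as CaCO₃ × 594,000 L = 16,630 g as CaCO₃.
(a) Equivalents of H⁺ required: 16,630 ÷ 50 g/eq = 332.6 eq = 332.6 mol NaHSO₄.
(a) Mass of NaHSO₄: 332.6 × 120.1 = 39,950 g.

(b) After draining 41% and refilling: 117 × 0.59 + 14 × 0.41 = 74.77 ppm.
(b) Deficit to target: 113 − 74.77 = 38.23 mg/L.
(b) Mass: 38.23 mg/L × 405,000 L = 15,480 g cyanuric acid.

(a) 40.0 kg; (b) 15.5 kg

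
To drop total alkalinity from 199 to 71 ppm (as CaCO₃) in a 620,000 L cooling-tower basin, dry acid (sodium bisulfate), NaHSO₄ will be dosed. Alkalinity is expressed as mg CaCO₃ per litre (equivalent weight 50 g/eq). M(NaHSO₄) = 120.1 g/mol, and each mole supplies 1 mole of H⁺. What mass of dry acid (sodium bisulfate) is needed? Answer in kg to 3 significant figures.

191 kg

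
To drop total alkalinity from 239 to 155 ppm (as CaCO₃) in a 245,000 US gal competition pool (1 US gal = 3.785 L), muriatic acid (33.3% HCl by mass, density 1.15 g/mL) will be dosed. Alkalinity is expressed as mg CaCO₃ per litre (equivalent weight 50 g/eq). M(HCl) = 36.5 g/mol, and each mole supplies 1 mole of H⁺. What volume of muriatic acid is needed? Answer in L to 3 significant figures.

148 L

Volume: 245,000 US gal × 3.785 L/gal = 927,325 L.
Alkalinity to neutralize: (239 − 155) = 84 mg/L as CaCO₃ × 927,325 L = 77,900 g as CaCO₃.
Equivalents of H⁺ required: 77,900 ÷ 50 g/eq = 1558 eq = 1558 mol HCl.
Mass of HCl: 1558 × 36.5 = 56,860 g.
Mass of 33.3% solution: 56,860 / 0.333 = 170,800 g.
Volume: 170,800 g ÷ 1.15 g/mL = 148,500 mL.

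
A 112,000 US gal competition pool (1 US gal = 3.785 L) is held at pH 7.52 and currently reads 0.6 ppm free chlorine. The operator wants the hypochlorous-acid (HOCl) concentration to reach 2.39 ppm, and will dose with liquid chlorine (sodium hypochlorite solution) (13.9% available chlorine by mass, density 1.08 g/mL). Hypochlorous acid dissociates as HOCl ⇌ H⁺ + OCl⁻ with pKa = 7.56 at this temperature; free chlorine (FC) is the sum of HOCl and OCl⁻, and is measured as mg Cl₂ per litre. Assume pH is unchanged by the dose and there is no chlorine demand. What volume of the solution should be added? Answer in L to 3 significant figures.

11.2 L

Volume: 112,000 US gal × 3.785 L/gal = 423,920 L.
[OCl⁻]/[HOCl] = 10^(pH − pKa) = 10^(7.52 − 7.56) = 0.912; fraction as HOCl = 1/(1 + 0.912) = 0.523.
Free chlorine required for 2.39 ppm HOCl: 2.39 / 0.523 = 4.57 ppm.
FC to add: 4.57 − 0.6 = 3.97 mg/L as Cl₂.
Cl₂ equivalent: 3.97 mg/L × 423,920 L = 1683 g.
Product at 13.9% available Cl: 1683 / 0.139 = 12,110 g.
Volume: 12,110 g ÷ 1.08 g/mL = 11,210 mL.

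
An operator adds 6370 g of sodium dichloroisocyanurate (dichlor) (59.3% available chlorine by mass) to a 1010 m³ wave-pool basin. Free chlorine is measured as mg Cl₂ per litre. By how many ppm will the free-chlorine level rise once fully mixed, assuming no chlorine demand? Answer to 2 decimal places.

Volume: 1010 m³ = 1,010,000 L.
Available chlorine delivered: 6370 g × 0.593 = 3777 g as Cl₂.
Concentration rise: 3777 g / 1,010,000 L = 3.74 mg/L = 3.74 ppm.

3.74 ppm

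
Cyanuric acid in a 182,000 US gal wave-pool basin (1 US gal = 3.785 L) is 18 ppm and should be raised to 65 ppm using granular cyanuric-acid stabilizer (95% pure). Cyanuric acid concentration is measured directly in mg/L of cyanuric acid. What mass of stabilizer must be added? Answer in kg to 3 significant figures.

34.1 kg

Volume: 182,000 US gal × 3.785 L/gal = 688,870 L.
CYA to add: (65 − 18) = 47 mg/L × 688,870 L = 32,380 g cyanuric acid.
At 95% purity: 32,380 / 0.95 = 34,080 g product.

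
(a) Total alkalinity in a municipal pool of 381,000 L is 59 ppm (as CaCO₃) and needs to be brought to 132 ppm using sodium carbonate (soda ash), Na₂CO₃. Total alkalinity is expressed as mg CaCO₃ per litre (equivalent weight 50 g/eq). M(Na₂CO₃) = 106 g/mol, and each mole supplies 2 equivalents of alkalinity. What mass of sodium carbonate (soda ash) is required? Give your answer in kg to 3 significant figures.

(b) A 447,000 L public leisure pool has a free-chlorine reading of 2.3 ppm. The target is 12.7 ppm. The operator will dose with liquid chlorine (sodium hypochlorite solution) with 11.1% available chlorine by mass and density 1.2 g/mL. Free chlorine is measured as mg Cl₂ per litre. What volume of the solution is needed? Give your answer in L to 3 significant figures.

(a) Alkalinity to add: (132 − 59) = 73 mg/L as CaCO₃ × 381,000 L = 27,810 g as CaCO₃.
(a) Equivalents: 27,810 g ÷ 50 g/eq = 556.3 eq.
(a) Each mole of Na₂CO₃ supplies 2 eq, so 556.3 / 2 = 278.1 mol.
(a) Mass: 278.1 mol × 106 g/mol = 29,480 g.

(b) Chlorine deficit: 12.7 − 2.3 = 10.4 ppm = 10.4 mg/L as Cl₂.
(b) Cl₂ equivalent needed: 10.4 mg/L × 447,000 L = 4,649,000 mg = 4649 g.
(b) Product at 11.1% available chlorine: 4649 / 0.111 = 41,880 g.
(b) Volume at density 1.2 g/mL: 41,880 g ÷ 1.2 g/mL = 34,900 mL.

(a) 29.5 kg; (b) 34.9 L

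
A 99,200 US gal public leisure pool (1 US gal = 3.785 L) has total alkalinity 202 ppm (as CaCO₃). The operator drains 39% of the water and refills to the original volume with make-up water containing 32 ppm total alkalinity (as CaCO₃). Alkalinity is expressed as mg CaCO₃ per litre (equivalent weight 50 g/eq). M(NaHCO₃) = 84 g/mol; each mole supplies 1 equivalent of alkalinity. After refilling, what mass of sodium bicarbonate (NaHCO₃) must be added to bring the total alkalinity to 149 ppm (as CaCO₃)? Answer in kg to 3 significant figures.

8.39 kg

Volume: 99,200 US gal × 3.785 L/gal = 375,472 L.
After draining 39% and refilling: 202 × 0.61 + 32 × 0.39 = 135.7 ppm.
Deficit to target: 149 − 135.7 = 13.3 mg/L.
As CaCO₃: 13.3 mg/L × 375,472 L = 4994 g; ÷ 50 g/eq ÷ 1 = 99.88 mol NaHCO₃.
Mass: 99.88 × 84 = 8390 g.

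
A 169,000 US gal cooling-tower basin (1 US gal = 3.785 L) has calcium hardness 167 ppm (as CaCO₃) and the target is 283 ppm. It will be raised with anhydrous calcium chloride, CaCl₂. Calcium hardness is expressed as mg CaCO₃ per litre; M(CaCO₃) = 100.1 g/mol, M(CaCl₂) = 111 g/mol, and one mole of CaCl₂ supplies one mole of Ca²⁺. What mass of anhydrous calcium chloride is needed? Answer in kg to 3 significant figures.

Volume: 169,000 US gal × 3.785 L/gal = 639,665 L.
Hardness to add: (283 − 167) = 116 mg/L as CaCO₃ × 639,665 L = 74,200 g as CaCO₃.
Moles of Ca²⁺ (1 mol Ca²⁺ ≡ 1 mol CaCO₃): 74,200 / 100.1 g/mol = 741.3 mol.
Mass of CaCl₂: 741.3 × 111 = 82,280 g.

82.3 kg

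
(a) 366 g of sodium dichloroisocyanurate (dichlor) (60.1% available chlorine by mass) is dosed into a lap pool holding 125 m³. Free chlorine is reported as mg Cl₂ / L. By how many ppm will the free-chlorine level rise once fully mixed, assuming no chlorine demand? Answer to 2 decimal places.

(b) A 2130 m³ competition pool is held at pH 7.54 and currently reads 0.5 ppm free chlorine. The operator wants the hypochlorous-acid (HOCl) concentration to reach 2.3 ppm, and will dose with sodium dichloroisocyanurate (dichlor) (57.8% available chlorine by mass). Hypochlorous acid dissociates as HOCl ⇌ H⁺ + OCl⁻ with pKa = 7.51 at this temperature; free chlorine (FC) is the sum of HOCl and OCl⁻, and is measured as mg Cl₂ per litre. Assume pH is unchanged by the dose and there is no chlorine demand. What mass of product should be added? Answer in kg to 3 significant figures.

(a) 1.76 ppm; (b) 15.7 kg

(a) Volume: 125 m³ = 125,000 L.
(a) Available chlorine delivered: 366 g × 0.601 = 220 g as Cl₂.
(a) Concentration rise: 220 g / 125,000 L = 1.76 mg/L = 1.76 ppm.

(b) Volume: 2130 m³ = 2,130,000 L.
(b) [OCl⁻]/[HOCl] = 10^(pH − pKa) = 10^(7.54 − 7.51) = 1.072; fraction as HOCl = 1/(1 + 1.072) = 0.4827.
(b) Free chlorine required for 2.3 ppm HOCl: 2.3 / 0.4827 = 4.764 ppm.
(b) FC to add: 4.764 − 0.5 = 4.264 mg/L as Cl₂.
(b) Cl₂ equivalent: 4.264 mg/L × 2,130,000 L = 9083 g.
(b) Product at 57.8% available Cl: 9083 / 0.578 = 15,720 g.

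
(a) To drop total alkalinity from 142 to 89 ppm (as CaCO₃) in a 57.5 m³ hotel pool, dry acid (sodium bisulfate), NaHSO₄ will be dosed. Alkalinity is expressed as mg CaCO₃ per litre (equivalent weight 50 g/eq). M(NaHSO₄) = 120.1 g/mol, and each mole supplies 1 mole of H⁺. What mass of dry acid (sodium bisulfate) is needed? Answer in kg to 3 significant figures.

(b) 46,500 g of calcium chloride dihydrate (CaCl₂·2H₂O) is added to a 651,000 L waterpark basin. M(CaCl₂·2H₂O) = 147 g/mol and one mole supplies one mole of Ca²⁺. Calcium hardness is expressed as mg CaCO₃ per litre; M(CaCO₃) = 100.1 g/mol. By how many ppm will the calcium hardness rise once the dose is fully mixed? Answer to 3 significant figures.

(a) 7.32 kg; (b) 48.6 ppm

(a) Volume: 57.5 m³ = 57,500 L.
(a) Alkalinity to neutralize: (142 − 89) = 53 mg/L as CaCO₃ × 57,500 L = 3048 g as CaCO₃.
(a) Equivalents of H⁺ required: 3048 ÷ 50 g/eq = 60.95 eq = 60.95 mol NaHSO₄.
(a) Mass of NaHSO₄: 60.95 × 120.1 = 7320 g.

(b) Moles of Ca²⁺: 46,500 g ÷ 147 g/mol = 316.3 mol.
(b) As CaCO₃: 316.3 mol × 100.1 g/mol = 31,660 g.
(b) Rise: 31,660 g / 651,000 L × 1000 = 48.64 mg/L.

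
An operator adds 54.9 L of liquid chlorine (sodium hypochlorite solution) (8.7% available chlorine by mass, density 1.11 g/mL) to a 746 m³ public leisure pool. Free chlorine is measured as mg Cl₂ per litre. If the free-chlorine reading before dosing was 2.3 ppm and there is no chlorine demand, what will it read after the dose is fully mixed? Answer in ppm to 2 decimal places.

9.41 ppm

Volume: 746 m³ = 746,000 L.
Mass of solution: 54.9 L × 1000 mL/L × 1.11 g/mL = 60,940 g.
Available chlorine delivered: 60,940 g × 0.087 = 5302 g as Cl₂.
Concentration rise: 5302 g / 746,000 L = 7.107 mg/L = 7.11 ppm.
Final FC: 2.3 + 7.11 = 9.41 ppm.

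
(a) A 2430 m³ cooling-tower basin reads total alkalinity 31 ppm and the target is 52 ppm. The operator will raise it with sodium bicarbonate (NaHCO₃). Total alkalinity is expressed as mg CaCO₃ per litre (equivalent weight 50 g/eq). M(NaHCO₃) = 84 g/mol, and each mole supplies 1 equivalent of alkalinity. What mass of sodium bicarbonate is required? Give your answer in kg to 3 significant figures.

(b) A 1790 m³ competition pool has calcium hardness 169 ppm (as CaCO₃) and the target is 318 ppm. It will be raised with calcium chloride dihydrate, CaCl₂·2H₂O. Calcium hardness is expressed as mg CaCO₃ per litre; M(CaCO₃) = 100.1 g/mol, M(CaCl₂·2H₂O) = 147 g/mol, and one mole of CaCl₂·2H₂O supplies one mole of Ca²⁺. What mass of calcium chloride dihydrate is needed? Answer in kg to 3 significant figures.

(a) Volume: 2430 m³ = 2,430,000 L.
(a) Alkalinity to add: (52 − 31) = 21 mg/L as CaCO₃ × 2,430,000 L = 51,030 g as CaCO₃.
(a) Equivalents: 51,030 g ÷ 50 g/eq = 1021 eq.
(a) NaHCO₃ supplies 1 eq per mole → 1021 mol.
(a) Mass: 1021 mol × 84 g/mol = 85,730 g.

(b) Volume: 1790 m³ = 1,790,000 L.
(b) Hardness to add: (318 − 169) = 149 mg/L as CaCO₃ × 1,790,000 L = 266,700 g as CaCO₃.
(b) Moles of Ca²⁺ (1 mol Ca²⁺ ≡ 1 mol CaCO₃): 266,700 / 100.1 g/mol = 2664 mol.
(b) Mass of CaCl₂·2H₂O: 2664 × 147 = 391,700 g.

(a) 85.7 kg; (b) 392 kg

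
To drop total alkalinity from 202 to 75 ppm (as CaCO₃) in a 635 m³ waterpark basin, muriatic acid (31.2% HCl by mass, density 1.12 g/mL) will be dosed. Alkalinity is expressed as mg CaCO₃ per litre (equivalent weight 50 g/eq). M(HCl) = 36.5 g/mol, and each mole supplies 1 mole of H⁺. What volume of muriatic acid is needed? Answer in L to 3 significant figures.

Volume: 635 m³ = 635,000 L.
Alkalinity to neutralize: (202 − 75) = 127 mg/L as CaCO₃ × 635,000 L = 80,640 g as CaCO₃.
Equivalents of H⁺ required: 80,640 ÷ 50 g/eq = 1613 eq = 1613 mol HCl.
Mass of HCl: 1613 × 36.5 = 58,870 g.
Mass of 31.2% solution: 58,870 / 0.312 = 188,700 g.
Volume: 188,700 g ÷ 1.12 g/mL = 168,500 mL.

168 L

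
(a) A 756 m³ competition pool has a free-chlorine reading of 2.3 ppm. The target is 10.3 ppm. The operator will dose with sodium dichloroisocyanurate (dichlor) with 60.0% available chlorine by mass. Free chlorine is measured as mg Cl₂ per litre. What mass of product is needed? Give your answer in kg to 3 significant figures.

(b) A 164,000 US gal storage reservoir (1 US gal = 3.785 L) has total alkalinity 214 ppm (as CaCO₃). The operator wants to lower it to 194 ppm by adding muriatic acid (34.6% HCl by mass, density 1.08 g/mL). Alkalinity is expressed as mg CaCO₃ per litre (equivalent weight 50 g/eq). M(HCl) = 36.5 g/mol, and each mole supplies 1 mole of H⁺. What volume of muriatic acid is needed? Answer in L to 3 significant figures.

(a) Volume: 756 m³ = 756,000 L.
(a) Chlorine deficit: 10.3 − 2.3 = 8 ppm = 8 mg/L as Cl₂.
(a) Cl₂ equivalent needed: 8 mg/L × 756,000 L = 6,048,000 mg = 6048 g.
(a) Product at 60.0% available chlorine: 6048 / 0.6 = 10,080 g.

(b) Volume: 164,000 US gal × 3.785 L/gal = 620,740 L.
(b) Alkalinity to neutralize: (214 − 194) = 20 mg/L as CaCO₃ × 620,740 L = 12,410 g as CaCO₃.
(b) Equivalents of H⁺ required: 12,410 ÷ 50 g/eq = 248.3 eq = 248.3 mol HCl.
(b) Mass of HCl: 248.3 × 36.5 = 9063 g.
(b) Mass of 34.6% solution: 9063 / 0.346 = 26,190 g.
(b) Volume: 26,190 g ÷ 1.08 g/mL = 24,250 mL.

(a) 10.1 kg; (b) 24.3 L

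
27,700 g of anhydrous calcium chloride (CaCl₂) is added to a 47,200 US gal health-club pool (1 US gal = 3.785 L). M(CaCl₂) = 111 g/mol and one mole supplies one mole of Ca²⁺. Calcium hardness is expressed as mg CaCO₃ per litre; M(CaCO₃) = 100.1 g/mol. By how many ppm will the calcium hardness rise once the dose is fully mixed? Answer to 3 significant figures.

140 ppm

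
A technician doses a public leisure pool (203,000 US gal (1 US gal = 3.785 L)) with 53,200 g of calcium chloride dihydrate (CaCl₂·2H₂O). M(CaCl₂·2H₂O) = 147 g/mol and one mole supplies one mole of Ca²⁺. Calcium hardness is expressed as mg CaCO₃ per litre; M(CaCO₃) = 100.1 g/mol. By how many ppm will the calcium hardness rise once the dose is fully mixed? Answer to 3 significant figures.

47.1 ppm

Volume: 203,000 US gal × 3.785 L/gal = 768,355 L.
Moles of Ca²⁺: 53,200 g ÷ 147 g/mol = 361.9 mol.
As CaCO₃: 361.9 mol × 100.1 g/mol = 36,230 g.
Rise: 36,230 g / 768,355 L × 1000 = 47.15 mg/L.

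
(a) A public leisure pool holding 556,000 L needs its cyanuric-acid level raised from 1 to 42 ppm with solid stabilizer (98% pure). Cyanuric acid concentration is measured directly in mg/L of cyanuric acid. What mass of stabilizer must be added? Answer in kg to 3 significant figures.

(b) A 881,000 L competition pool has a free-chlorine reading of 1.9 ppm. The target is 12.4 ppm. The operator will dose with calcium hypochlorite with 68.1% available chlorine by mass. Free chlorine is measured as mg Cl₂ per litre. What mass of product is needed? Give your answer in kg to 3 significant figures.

(a) CYA to add: (42 − 1) = 41 mg/L × 556,000 L = 22,800 g cyanuric acid.
(a) At 98% purity: 22,800 / 0.98 = 23,260 g product.

(b) Chlorine deficit: 12.4 − 1.9 = 10.5 ppm = 10.5 mg/L as Cl₂.
(b) Cl₂ equivalent needed: 10.5 mg/L × 881,000 L = 9,250,000 mg = 9250 g.
(b) Product at 68.1% available chlorine: 9250 / 0.681 = 13,580 g.

(a) 23.3 kg; (b) 13.6 kg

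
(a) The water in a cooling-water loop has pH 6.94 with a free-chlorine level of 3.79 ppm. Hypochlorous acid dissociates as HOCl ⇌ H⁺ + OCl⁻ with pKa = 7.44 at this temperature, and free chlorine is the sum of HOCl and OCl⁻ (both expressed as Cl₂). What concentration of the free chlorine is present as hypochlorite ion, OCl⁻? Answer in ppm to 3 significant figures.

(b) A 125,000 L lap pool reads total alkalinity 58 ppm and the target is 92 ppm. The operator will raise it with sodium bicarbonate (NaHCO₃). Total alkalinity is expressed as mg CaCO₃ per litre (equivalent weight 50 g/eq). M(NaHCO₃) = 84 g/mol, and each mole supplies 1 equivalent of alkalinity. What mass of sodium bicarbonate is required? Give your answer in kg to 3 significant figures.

(a) [OCl⁻]/[HOCl] = 10^(pH − pKa) = 10^(6.94 − 7.44) = 10^-0.50 = 0.3162.
(a) Fraction as HOCl = 1 / (1 + 0.3162) = 0.7597.
(a) OCl⁻ = (1 − 0.7597) × 3.79 ppm = 0.9106 ppm.

(b) Alkalinity to add: (92 − 58) = 34 mg/L as CaCO₃ × 125,000 L = 4250 g as CaCO₃.
(b) Equivalents: 4250 g ÷ 50 g/eq = 85 eq.
(b) NaHCO₃ supplies 1 eq per mole → 85 mol.
(b) Mass: 85 mol × 84 g/mol = 7140 g.

(a) 0.911 ppm; (b) 7.14 kg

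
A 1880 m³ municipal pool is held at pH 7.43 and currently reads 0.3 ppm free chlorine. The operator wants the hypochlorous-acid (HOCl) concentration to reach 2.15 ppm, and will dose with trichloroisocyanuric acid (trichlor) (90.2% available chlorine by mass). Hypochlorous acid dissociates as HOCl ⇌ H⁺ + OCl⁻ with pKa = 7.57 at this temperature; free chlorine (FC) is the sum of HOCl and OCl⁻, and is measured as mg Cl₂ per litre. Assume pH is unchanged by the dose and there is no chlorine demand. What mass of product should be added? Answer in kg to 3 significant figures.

7.10 kg

Volume: 1880 m³ = 1,880,000 L.
[OCl⁻]/[HOCl] = 10^(pH − pKa) = 10^(7.43 − 7.57) = 0.7244; fraction as HOCl = 1/(1 + 0.7244) = 0.5799.
Free chlorine required for 2.15 ppm HOCl: 2.15 / 0.5799 = 3.708 ppm.
FC to add: 3.708 − 0.3 = 3.408 mg/L as Cl₂.
Cl₂ equivalent: 3.408 mg/L × 1,880,000 L = 6406 g.
Product at 90.2% available Cl: 6406 / 0.902 = 7102 g.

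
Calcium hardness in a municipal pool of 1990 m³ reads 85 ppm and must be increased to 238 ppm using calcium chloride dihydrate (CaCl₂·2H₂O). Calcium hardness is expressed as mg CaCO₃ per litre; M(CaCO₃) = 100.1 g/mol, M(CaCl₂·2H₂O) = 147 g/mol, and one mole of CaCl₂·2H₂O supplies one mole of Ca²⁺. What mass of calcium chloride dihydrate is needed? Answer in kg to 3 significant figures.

Volume: 1990 m³ = 1,990,000 L.
Hardness to add: (238 − 85) = 153 mg/L as CaCO₃ × 1,990,000 L = 304,500 g as CaCO₃.
Moles of Ca²⁺ (1 mol Ca²⁺ ≡ 1 mol CaCO₃): 304,500 / 100.1 g/mol = 3042 mol.
Mass of CaCl₂·2H₂O: 3042 × 147 = 447,100 g.

447 kg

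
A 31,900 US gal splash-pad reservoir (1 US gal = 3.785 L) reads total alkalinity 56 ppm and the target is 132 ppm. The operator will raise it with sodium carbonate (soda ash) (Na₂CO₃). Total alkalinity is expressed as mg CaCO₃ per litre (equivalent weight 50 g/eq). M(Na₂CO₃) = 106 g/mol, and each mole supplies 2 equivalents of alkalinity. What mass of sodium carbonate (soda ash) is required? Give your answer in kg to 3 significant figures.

Volume: 31,900 US gal × 3.785 L/gal = 120,742 L.
Alkalinity to add: (132 − 56) = 76 mg/L as CaCO₃ × 120,742 L = 9176 g as CaCO₃.
Equivalents: 9176 g ÷ 50 g/eq = 183.5 eq.
Each mole of Na₂CO₃ supplies 2 eq, so 183.5 / 2 = 91.76 mol.
Mass: 91.76 mol × 106 g/mol = 9727 g.

9.73 kg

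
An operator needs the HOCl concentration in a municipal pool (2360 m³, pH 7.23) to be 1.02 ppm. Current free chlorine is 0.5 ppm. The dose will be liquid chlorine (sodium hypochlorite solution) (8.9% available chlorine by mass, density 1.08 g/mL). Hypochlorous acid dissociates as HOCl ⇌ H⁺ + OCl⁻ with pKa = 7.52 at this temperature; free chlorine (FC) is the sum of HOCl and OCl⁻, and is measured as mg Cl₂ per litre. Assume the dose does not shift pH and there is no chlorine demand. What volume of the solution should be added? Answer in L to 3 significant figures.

25.6 L

Volume: 2360 m³ = 2,360,000 L.
[OCl⁻]/[HOCl] = 10^(pH − pKa) = 10^(7.23 − 7.52) = 0.5129; fraction as HOCl = 1/(1 + 0.5129) = 0.661.
Free chlorine required for 1.02 ppm HOCl: 1.02 / 0.661 = 1.543 ppm.
FC to add: 1.543 − 0.5 = 1.043 mg/L as Cl₂.
Cl₂ equivalent: 1.043 mg/L × 2,360,000 L = 2462 g.
Product at 8.9% available Cl: 2462 / 0.089 = 27,660 g.
Volume: 27,660 g ÷ 1.08 g/mL = 25,610 mL.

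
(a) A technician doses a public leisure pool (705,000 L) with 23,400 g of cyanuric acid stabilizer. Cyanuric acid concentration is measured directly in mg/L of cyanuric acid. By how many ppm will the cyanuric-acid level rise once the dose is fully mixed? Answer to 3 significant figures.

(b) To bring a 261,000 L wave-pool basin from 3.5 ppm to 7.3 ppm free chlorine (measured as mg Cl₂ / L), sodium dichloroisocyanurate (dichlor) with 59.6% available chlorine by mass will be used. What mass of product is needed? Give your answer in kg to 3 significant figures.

(a) Rise: 23,400 g / 705,000 L × 1000 = 33.19 mg/L.

(b) Chlorine deficit: 7.3 − 3.5 = 3.8 ppm = 3.8 mg/L as Cl₂.
(b) Cl₂ equivalent needed: 3.8 mg/L × 261,000 L = 991,800 mg = 991.8 g.
(b) Product at 59.6% available chlorine: 991.8 / 0.596 = 1664 g.

(a) 33.2 ppm; (b) 1.66 kg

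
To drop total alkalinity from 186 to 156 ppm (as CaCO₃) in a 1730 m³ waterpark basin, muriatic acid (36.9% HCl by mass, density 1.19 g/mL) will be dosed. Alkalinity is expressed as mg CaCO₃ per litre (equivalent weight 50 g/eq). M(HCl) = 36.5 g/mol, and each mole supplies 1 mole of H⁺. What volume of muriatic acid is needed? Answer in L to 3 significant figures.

Volume: 1730 m³ = 1,730,000 L.
Alkalinity to neutralize: (186 − 156) = 30 mg/L as CaCO₃ × 1,730,000 L = 51,900 g as CaCO₃.
Equivalents of H⁺ required: 51,900 ÷ 50 g/eq = 1038 eq = 1038 mol HCl.
Mass of HCl: 1038 × 36.5 = 37,890 g.
Mass of 36.9% solution: 37,890 / 0.369 = 102,700 g.
Volume: 102,700 g ÷ 1.19 g/mL = 86,280 mL.

86.3 L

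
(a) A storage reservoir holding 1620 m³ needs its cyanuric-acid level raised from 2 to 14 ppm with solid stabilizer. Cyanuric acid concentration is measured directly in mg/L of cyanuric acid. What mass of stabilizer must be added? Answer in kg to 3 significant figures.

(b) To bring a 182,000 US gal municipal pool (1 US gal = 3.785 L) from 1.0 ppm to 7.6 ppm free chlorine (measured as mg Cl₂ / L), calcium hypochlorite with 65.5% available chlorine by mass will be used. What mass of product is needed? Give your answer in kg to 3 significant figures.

(a) Volume: 1620 m³ = 1,620,000 L.
(a) CYA to add: (14 − 2) = 12 mg/L × 1,620,000 L = 19,440 g cyanuric acid.

(b) Volume: 182,000 US gal × 3.785 L/gal = 688,870 L.
(b) Chlorine deficit: 7.6 − 1.0 = 6.6 ppm = 6.6 mg/L as Cl₂.
(b) Cl₂ equivalent needed: 6.6 mg/L × 688,870 L = 4,547,000 mg = 4547 g.
(b) Product at 65.5% available chlorine: 4547 / 0.655 = 6941 g.

(a) 19.4 kg; (b) 6.94 kg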